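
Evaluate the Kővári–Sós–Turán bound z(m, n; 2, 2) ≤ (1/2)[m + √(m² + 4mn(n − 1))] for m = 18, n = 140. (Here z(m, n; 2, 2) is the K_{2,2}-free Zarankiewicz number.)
z(18, 140; 2, 2) ≤ (1/2)[18 + √(18² + 4·18·140·139)] = (1/2)[18 + √1401444] = 600.913

Kővári–Sós–Turán: let r_1, ..., r_18 be the row sums and z = Σ r_i the total number of 1s. Each pair of columns can share at most one row with both entries 1 (else a 2×2 all-ones block appears), so Σ_i C(r_i, 2) ≤ C(140, 2) = 9730. By convexity Σ_i C(r_i, 2) ≥ 18·C(z/18, 2) = z(z − 18)/(2·18), giving z² − 18z − 18·140·139 ≤ 0 and hence z ≤ (1/2)[18 + √(324 + 4·350280)] = (1/2)[18 + √1401444] ≈ (1/2)(18 + 1183.826) = 600.913.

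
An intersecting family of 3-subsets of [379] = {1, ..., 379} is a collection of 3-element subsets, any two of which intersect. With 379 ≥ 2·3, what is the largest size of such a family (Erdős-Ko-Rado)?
max |F| = C(378, 2) = 71253

Erdős-Ko-Rado (1961): when n ≥ 2k, max |F| = C(n−1, k−1). The bound is attained by the star {A : i ∈ A} for any fixed i ∈ [n]. Here C(379−1, 3−1) = C(378, 2) = 71253.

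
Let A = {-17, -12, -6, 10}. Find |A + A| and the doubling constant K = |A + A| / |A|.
K = |A + A| / |A| = 10/4 = 5/2

Enumerate A + A = {a + b : a, b ∈ A}. With |A| = 4, there are |A|^2 = 16 ordered sum pairs; collecting distinct values, A + A = {-34, -29, -24, -23, -18, -12, -7, -2, 4, 20}, so |A + A| = 10. Thus K = 10/4 = 5/2. For comparison, the minimum possible |A + A| over all 4-element sets is 2·4 − 1 = 7 (so min K = 7/4), attained only by arithmetic progressions.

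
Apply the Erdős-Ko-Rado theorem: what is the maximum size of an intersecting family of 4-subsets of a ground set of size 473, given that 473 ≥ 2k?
max |F| = C(472, 3) = 17414440

The Erdős-Ko-Rado theorem states: for n ≥ 2k, an intersecting family of k-subsets of an n-element set has size at most C(n − 1, k − 1), with equality for 'star' families {A ⊆ [n] : |A| = k, i ∈ A} (fix an element i). For n = 473, k = 4: C(472, 3) = 17414440.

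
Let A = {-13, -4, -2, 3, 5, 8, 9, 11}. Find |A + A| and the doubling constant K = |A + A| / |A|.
K = |A + A| / |A| = 29/8

Enumerate A + A = {a + b : a, b ∈ A}. With |A| = 8, there are |A|^2 = 64 ordered sum pairs; collecting distinct values, A + A = {-26, -17, -15, -10, -8, -6, -5, -4, -2, -1, 1, 3, 4, 5, 6, 7, 8, 9, 10, 11, 12, 13, 14, 16, 17, 18, 19, 20, 22}, so |A + A| = 29. Thus K = 29/8. For comparison, the minimum possible |A + A| over all 8-element sets is 2·8 − 1 = 15 (so min K = 15/8), attained only by arithmetic progressions.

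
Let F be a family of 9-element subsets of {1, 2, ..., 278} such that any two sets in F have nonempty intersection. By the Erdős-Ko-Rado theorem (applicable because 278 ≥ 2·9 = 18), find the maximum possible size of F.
max |F| = C(277, 8) = 776276055576450

The Erdős-Ko-Rado theorem states: for n ≥ 2k, an intersecting family of k-subsets of an n-element set has size at most C(n − 1, k − 1), with equality for 'star' families {A ⊆ [n] : |A| = k, i ∈ A} (fix an element i). For n = 278, k = 9: C(277, 8) = 776276055576450.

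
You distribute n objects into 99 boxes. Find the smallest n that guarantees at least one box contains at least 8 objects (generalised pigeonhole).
n = (8 − 1)·99 + 1 = 694

By the generalised pigeonhole principle, to guarantee some box contains ≥ r objects we need more than (r − 1) · k objects total. Threshold: n = (r − 1) · k + 1. With r = 8 and k = 99: n = 7 · 99 + 1 = 693 + 1 = 694. For n = 693 = 7 · 99, we can put exactly 7 objects in every box, avoiding 8 in any single one — so 694 is tight.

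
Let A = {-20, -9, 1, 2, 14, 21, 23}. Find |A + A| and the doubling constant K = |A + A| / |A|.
K = |A + A| / |A| = 26/7

Enumerate A + A = {a + b : a, b ∈ A}. With |A| = 7, there are |A|^2 = 49 ordered sum pairs; collecting distinct values, A + A = {-40, -29, -19, -18, -8, -7, -6, 1, 2, 3, 4, 5, 12, 14, 15, 16, 22, 23, 24, 25, 28, 35, 37, 42, 44, 46}, so |A + A| = 26. Thus K = 26/7. For comparison, the minimum possible |A + A| over all 7-element sets is 2·7 − 1 = 13 (so min K = 13/7), attained only by arithmetic progressions.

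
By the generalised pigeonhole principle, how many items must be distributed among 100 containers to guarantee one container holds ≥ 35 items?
n = (35 − 1)·100 + 1 = 3401

By the generalised pigeonhole principle, to guarantee some box contains ≥ r objects we need more than (r − 1) · k objects total. Threshold: n = (r − 1) · k + 1. With r = 35 and k = 100: n = 34 · 100 + 1 = 3400 + 1 = 3401. For n = 3400 = 34 · 100, we can put exactly 34 objects in every box, avoiding 35 in any single one — so 3401 is tight.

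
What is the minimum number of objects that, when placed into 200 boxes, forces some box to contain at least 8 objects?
n = (8 − 1)·200 + 1 = 1401

By the generalised pigeonhole principle, to guarantee some box contains ≥ r objects we need more than (r − 1) · k objects total. Threshold: n = (r − 1) · k + 1. With r = 8 and k = 200: n = 7 · 200 + 1 = 1400 + 1 = 1401. For n = 1400 = 7 · 200, we can put exactly 7 objects in every box, avoiding 8 in any single one — so 1401 is tight.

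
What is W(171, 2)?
W(171, 2) = 171 + 1 = 172

A 2-term AP is any pair of integers, so a monochromatic 2-AP exists iff some colour is used at least twice. With 171 colours, the colouring i ↦ i on {1, ..., 171} uses each colour once, avoiding any monochromatic pair, so W(171, 2) > 171. For {1, ..., 172}, pigeonhole forces two integers of the same colour, which form a monochromatic 2-AP. Hence W(171, 2) = 172.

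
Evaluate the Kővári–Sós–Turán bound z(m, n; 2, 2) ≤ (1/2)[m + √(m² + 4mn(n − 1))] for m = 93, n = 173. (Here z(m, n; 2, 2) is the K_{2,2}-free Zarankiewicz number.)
z(93, 173; 2, 2) ≤ (1/2)[93 + √(93² + 4·93·173·172)] = (1/2)[93 + √11077881] = 1710.6725

Kővári–Sós–Turán: let r_1, ..., r_93 be the row sums and z = Σ r_i the total number of 1s. Each pair of columns can share at most one row with both entries 1 (else a 2×2 all-ones block appears), so Σ_i C(r_i, 2) ≤ C(173, 2) = 14878. By convexity Σ_i C(r_i, 2) ≥ 93·C(z/93, 2) = z(z − 93)/(2·93), giving z² − 93z − 93·173·172 ≤ 0 and hence z ≤ (1/2)[93 + √(8649 + 4·2767308)] = (1/2)[93 + √11077881] ≈ (1/2)(93 + 3328.3451) = 1710.6725.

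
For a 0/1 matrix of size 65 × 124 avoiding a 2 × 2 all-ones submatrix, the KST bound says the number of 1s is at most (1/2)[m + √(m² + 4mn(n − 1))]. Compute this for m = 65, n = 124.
z(65, 124; 2, 2) ≤ (1/2)[65 + √(65² + 4·65·124·123)] = (1/2)[65 + √3969745] = 1028.7109

Kővári–Sós–Turán: let r_1, ..., r_65 be the row sums and z = Σ r_i the total number of 1s. Each pair of columns can share at most one row with both entries 1 (else a 2×2 all-ones block appears), so Σ_i C(r_i, 2) ≤ C(124, 2) = 7626. By convexity Σ_i C(r_i, 2) ≥ 65·C(z/65, 2) = z(z − 65)/(2·65), giving z² − 65z − 65·124·123 ≤ 0 and hence z ≤ (1/2)[65 + √(4225 + 4·991380)] = (1/2)[65 + √3969745] ≈ (1/2)(65 + 1992.4219) = 1028.7109.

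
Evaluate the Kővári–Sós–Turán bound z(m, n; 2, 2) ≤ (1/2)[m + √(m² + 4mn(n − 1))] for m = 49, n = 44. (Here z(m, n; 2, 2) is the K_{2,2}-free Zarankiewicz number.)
z(49, 44; 2, 2) ≤ (1/2)[49 + √(49² + 4·49·44·43)] = (1/2)[49 + √373233] = 329.964

Kővári–Sós–Turán: let r_1, ..., r_49 be the row sums and z = Σ r_i the total number of 1s. Each pair of columns can share at most one row with both entries 1 (else a 2×2 all-ones block appears), so Σ_i C(r_i, 2) ≤ C(44, 2) = 946. By convexity Σ_i C(r_i, 2) ≥ 49·C(z/49, 2) = z(z − 49)/(2·49), giving z² − 49z − 49·44·43 ≤ 0 and hence z ≤ (1/2)[49 + √(2401 + 4·92708)] = (1/2)[49 + √373233] ≈ (1/2)(49 + 610.928) = 329.964.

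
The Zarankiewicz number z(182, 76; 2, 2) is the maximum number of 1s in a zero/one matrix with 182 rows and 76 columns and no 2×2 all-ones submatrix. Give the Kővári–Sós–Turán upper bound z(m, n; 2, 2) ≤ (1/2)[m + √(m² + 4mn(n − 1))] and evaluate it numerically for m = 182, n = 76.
z(182, 76; 2, 2) ≤ (1/2)[182 + √(182² + 4·182·76·75)] = (1/2)[182 + √4182724] = 1113.5854

Kővári–Sós–Turán: let r_1, ..., r_182 be the row sums and z = Σ r_i the total number of 1s. Each pair of columns can share at most one row with both entries 1 (else a 2×2 all-ones block appears), so Σ_i C(r_i, 2) ≤ C(76, 2) = 2850. By convexity Σ_i C(r_i, 2) ≥ 182·C(z/182, 2) = z(z − 182)/(2·182), giving z² − 182z − 182·76·75 ≤ 0 and hence z ≤ (1/2)[182 + √(33124 + 4·1037400)] = (1/2)[182 + √4182724] ≈ (1/2)(182 + 2045.1709) = 1113.5854.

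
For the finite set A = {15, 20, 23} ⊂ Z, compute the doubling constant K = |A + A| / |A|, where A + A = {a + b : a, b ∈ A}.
K = |A + A| / |A| = 6/3 = 2

Enumerate A + A = {a + b : a, b ∈ A}. With |A| = 3, there are |A|^2 = 9 ordered sum pairs; collecting distinct values, A + A = {30, 35, 38, 40, 43, 46}, so |A + A| = 6. Thus K = 6/3 = 2. For comparison, the minimum possible |A + A| over all 3-element sets is 2·3 − 1 = 5 (so min K = 5/3), attained only by arithmetic progressions.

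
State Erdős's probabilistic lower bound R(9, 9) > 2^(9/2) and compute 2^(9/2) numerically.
2^(9/2) = 22.6274; so R(9, 9) > 22.6274

Colour each edge of K_n uniformly at random with red/blue. The expected number of monochromatic K_9 is C(n, 9) · 2 · 2^(−C(9,2)). If C(n, 9) · 2^(1 − C(9,2)) < 1, then with positive probability no monochromatic K_9 exists, so R(9, 9) > n. The standard estimate C(n, 9) ≤ n^9/9! shows this inequality holds whenever n ≤ 2^(9/2) (since 9! · 2^(C(9,2) − 1) > 2^(9^2/2) ≥ n^9). Hence R(9, 9) > 2^(9/2) = 22.6274.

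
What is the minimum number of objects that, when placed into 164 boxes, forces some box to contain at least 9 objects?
n = (9 − 1)·164 + 1 = 1313

By the generalised pigeonhole principle, to guarantee some box contains ≥ r objects we need more than (r − 1) · k objects total. Threshold: n = (r − 1) · k + 1. With r = 9 and k = 164: n = 8 · 164 + 1 = 1312 + 1 = 1313. For n = 1312 = 8 · 164, we can put exactly 8 objects in every box, avoiding 9 in any single one — so 1313 is tight.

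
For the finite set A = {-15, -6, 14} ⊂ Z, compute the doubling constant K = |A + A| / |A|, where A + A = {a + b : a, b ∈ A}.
K = |A + A| / |A| = 6/3 = 2

Enumerate A + A = {a + b : a, b ∈ A}. With |A| = 3, there are |A|^2 = 9 ordered sum pairs; collecting distinct values, A + A = {-30, -21, -12, -1, 8, 28}, so |A + A| = 6. Thus K = 6/3 = 2. For comparison, the minimum possible |A + A| over all 3-element sets is 2·3 − 1 = 5 (so min K = 5/3), attained only by arithmetic progressions.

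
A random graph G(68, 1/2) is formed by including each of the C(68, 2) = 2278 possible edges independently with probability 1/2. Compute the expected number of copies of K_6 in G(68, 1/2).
E[# K_6] = C(68, 6) · (1/2)^C(6, 2) = 109453344 / 2^15 = 3420417/1024 ≈ 3340.250977

For each 6-subset S of vertices (there are C(68, 6) = 109453344 such S), let X_S = 1 if S induces a K_6 (all C(6, 2) = 15 edges present). Then P(X_S = 1) = (1/2)^15 = 1/32768. By linearity of expectation, E[# K_6] = C(68, 6) · (1/2)^15 = 109453344 / 32768 = 3420417/1024 ≈ 3340.250977.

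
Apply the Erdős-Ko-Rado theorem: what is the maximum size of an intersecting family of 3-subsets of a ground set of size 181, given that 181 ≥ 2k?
max |F| = C(180, 2) = 16110

The Erdős-Ko-Rado theorem states: for n ≥ 2k, an intersecting family of k-subsets of an n-element set has size at most C(n − 1, k − 1), with equality for 'star' families {A ⊆ [n] : |A| = k, i ∈ A} (fix an element i). For n = 181, k = 3: C(180, 2) = 16110.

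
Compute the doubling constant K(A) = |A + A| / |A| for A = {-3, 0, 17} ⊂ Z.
K = |A + A| / |A| = 6/3 = 2

Enumerate A + A = {a + b : a, b ∈ A}. With |A| = 3, there are |A|^2 = 9 ordered sum pairs; collecting distinct values, A + A = {-6, -3, 0, 14, 17, 34}, so |A + A| = 6. Thus K = 6/3 = 2. For comparison, the minimum possible |A + A| over all 3-element sets is 2·3 − 1 = 5 (so min K = 5/3), attained only by arithmetic progressions.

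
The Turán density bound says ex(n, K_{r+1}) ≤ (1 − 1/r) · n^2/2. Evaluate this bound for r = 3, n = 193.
Turán density bound = (2/3) · 193^2/2 = 37249/3 ≈ 12416.3333

Turán's theorem: ex(n, K_{r+1}) is achieved by the complete r-partite Turán graph T(n, r) with parts as balanced as possible, and is at most (1 − 1/r) · n^2/2. For r = 3, n = 193: the density bound is (2/3) · 37249/2 = 37249/3 ≈ 12416.3333. The integer-valued extremum is e(T(193, 3)) = 12416, which is strictly less than the density bound 37249/3 since 3 ∤ 193 (the parts of T(193, 3) cannot all be equal).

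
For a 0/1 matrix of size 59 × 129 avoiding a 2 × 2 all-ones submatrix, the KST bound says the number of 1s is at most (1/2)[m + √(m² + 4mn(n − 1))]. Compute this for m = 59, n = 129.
z(59, 129; 2, 2) ≤ (1/2)[59 + √(59² + 4·59·129·128)] = (1/2)[59 + √3900313] = 1016.9605

Kővári–Sós–Turán: let r_1, ..., r_59 be the row sums and z = Σ r_i the total number of 1s. Each pair of columns can share at most one row with both entries 1 (else a 2×2 all-ones block appears), so Σ_i C(r_i, 2) ≤ C(129, 2) = 8256. By convexity Σ_i C(r_i, 2) ≥ 59·C(z/59, 2) = z(z − 59)/(2·59), giving z² − 59z − 59·129·128 ≤ 0 and hence z ≤ (1/2)[59 + √(3481 + 4·974208)] = (1/2)[59 + √3900313] ≈ (1/2)(59 + 1974.921) = 1016.9605.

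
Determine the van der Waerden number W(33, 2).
W(33, 2) = 33 + 1 = 34

A 2-term AP is any pair of integers, so a monochromatic 2-AP exists iff some colour is used at least twice. With 33 colours, the colouring i ↦ i on {1, ..., 33} uses each colour once, avoiding any monochromatic pair, so W(33, 2) > 33. For {1, ..., 34}, pigeonhole forces two integers of the same colour, which form a monochromatic 2-AP. Hence W(33, 2) = 34.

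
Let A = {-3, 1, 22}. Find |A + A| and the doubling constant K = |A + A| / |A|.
K = |A + A| / |A| = 6/3 = 2

Enumerate A + A = {a + b : a, b ∈ A}. With |A| = 3, there are |A|^2 = 9 ordered sum pairs; collecting distinct values, A + A = {-6, -2, 2, 19, 23, 44}, so |A + A| = 6. Thus K = 6/3 = 2. For comparison, the minimum possible |A + A| over all 3-element sets is 2·3 − 1 = 5 (so min K = 5/3), attained only by arithmetic progressions.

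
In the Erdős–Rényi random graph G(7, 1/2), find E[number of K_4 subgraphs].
E[# K_4] = C(7, 4) · (1/2)^C(4, 2) = 35 / 2^6 = 0.546875

For each 4-subset S of vertices (there are C(7, 4) = 35 such S), let X_S = 1 if S induces a K_4 (all C(4, 2) = 6 edges present). Then P(X_S = 1) = (1/2)^6 = 1/64. By linearity of expectation, E[# K_4] = C(7, 4) · (1/2)^6 = 35 / 64 = 0.546875.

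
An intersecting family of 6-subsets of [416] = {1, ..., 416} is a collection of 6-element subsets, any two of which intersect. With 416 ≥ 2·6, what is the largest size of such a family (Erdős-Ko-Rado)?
max |F| = C(415, 5) = 100128170583

The Erdős-Ko-Rado theorem states: for n ≥ 2k, an intersecting family of k-subsets of an n-element set has size at most C(n − 1, k − 1), with equality for 'star' families {A ⊆ [n] : |A| = k, i ∈ A} (fix an element i). For n = 416, k = 6: C(415, 5) = 100128170583.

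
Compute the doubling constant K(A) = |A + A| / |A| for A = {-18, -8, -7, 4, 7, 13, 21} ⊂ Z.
K = |A + A| / |A| = 26/7

Enumerate A + A = {a + b : a, b ∈ A}. With |A| = 7, there are |A|^2 = 49 ordered sum pairs; collecting distinct values, A + A = {-36, -26, -25, -16, -15, -14, -11, -5, -4, -3, -1, 0, 3, 5, 6, 8, 11, 13, 14, 17, 20, 25, 26, 28, 34, 42}, so |A + A| = 26. Thus K = 26/7. For comparison, the minimum possible |A + A| over all 7-element sets is 2·7 − 1 = 13 (so min K = 13/7), attained only by arithmetic progressions.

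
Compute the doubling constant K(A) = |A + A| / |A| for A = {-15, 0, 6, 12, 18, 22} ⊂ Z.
K = |A + A| / |A| = 18/6 = 3

Enumerate A + A = {a + b : a, b ∈ A}. With |A| = 6, there are |A|^2 = 36 ordered sum pairs; collecting distinct values, A + A = {-30, -15, -9, -3, 0, 3, 6, 7, 12, 18, 22, 24, 28, 30, 34, 36, 40, 44}, so |A + A| = 18. Thus K = 18/6 = 3. For comparison, the minimum possible |A + A| over all 6-element sets is 2·6 − 1 = 11 (so min K = 11/6), attained only by arithmetic progressions.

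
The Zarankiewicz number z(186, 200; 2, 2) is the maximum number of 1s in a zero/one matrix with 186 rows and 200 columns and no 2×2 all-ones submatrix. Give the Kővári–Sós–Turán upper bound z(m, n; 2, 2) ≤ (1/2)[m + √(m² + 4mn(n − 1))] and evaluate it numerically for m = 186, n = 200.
z(186, 200; 2, 2) ≤ (1/2)[186 + √(186² + 4·186·200·199)] = (1/2)[186 + √29645796] = 2815.3977

Kővári–Sós–Turán: let r_1, ..., r_186 be the row sums and z = Σ r_i the total number of 1s. Each pair of columns can share at most one row with both entries 1 (else a 2×2 all-ones block appears), so Σ_i C(r_i, 2) ≤ C(200, 2) = 19900. By convexity Σ_i C(r_i, 2) ≥ 186·C(z/186, 2) = z(z − 186)/(2·186), giving z² − 186z − 186·200·199 ≤ 0 and hence z ≤ (1/2)[186 + √(34596 + 4·7402800)] = (1/2)[186 + √29645796] ≈ (1/2)(186 + 5444.7953) = 2815.3977.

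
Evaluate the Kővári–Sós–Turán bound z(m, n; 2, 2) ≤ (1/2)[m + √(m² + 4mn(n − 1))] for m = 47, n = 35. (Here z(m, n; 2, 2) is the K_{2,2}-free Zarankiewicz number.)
z(47, 35; 2, 2) ≤ (1/2)[47 + √(47² + 4·47·35·34)] = (1/2)[47 + √225929] = 261.1599

Kővári–Sós–Turán: let r_1, ..., r_47 be the row sums and z = Σ r_i the total number of 1s. Each pair of columns can share at most one row with both entries 1 (else a 2×2 all-ones block appears), so Σ_i C(r_i, 2) ≤ C(35, 2) = 595. By convexity Σ_i C(r_i, 2) ≥ 47·C(z/47, 2) = z(z − 47)/(2·47), giving z² − 47z − 47·35·34 ≤ 0 and hence z ≤ (1/2)[47 + √(2209 + 4·55930)] = (1/2)[47 + √225929] ≈ (1/2)(47 + 475.3199) = 261.1599.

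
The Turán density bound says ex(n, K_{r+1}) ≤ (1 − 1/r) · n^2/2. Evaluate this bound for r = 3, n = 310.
Turán density bound = (2/3) · 310^2/2 = 96100/3 ≈ 32033.3333

Turán's theorem: ex(n, K_{r+1}) is achieved by the complete r-partite Turán graph T(n, r) with parts as balanced as possible, and is at most (1 − 1/r) · n^2/2. For r = 3, n = 310: the density bound is (2/3) · 96100/2 = 96100/3 ≈ 32033.3333. The integer-valued extremum is e(T(310, 3)) = 32033, which is strictly less than the density bound 96100/3 since 3 ∤ 310 (the parts of T(310, 3) cannot all be equal).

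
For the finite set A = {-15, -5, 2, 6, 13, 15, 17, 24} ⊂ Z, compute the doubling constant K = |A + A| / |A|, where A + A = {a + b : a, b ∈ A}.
K = |A + A| / |A| = 29/8

Enumerate A + A = {a + b : a, b ∈ A}. With |A| = 8, there are |A|^2 = 64 ordered sum pairs; collecting distinct values, A + A = {-30, -20, -13, -10, -9, -3, -2, 0, 1, 2, 4, 8, 9, 10, 12, 15, 17, 19, 21, 23, 26, 28, 30, 32, 34, 37, 39, 41, 48}, so |A + A| = 29. Thus K = 29/8. For comparison, the minimum possible |A + A| over all 8-element sets is 2·8 − 1 = 15 (so min K = 15/8), attained only by arithmetic progressions.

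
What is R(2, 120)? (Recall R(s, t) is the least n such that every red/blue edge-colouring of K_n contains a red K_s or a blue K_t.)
R(2, 120) = 120

R(2, k) = k for all k ≥ 2: in a 2-colouring of K_k, either some edge is red (a red K_2) or all edges are blue (a blue K_k). And K_{119} coloured all-blue has no blue K_120, so R(2, 120) > 119. Hence R(2, 120) = 120.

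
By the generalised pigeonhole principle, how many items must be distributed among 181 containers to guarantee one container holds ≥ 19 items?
n = (19 − 1)·181 + 1 = 3259

By the generalised pigeonhole principle, to guarantee some box contains ≥ r objects we need more than (r − 1) · k objects total. Threshold: n = (r − 1) · k + 1. With r = 19 and k = 181: n = 18 · 181 + 1 = 3258 + 1 = 3259. For n = 3258 = 18 · 181, we can put exactly 18 objects in every box, avoiding 19 in any single one — so 3259 is tight.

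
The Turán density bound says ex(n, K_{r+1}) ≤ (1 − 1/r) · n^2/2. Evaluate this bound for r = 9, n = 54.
Turán density bound = (8/9) · 54^2/2 = 1296

Turán's theorem: ex(n, K_{r+1}) is achieved by the complete r-partite Turán graph T(n, r) with parts as balanced as possible, and is at most (1 − 1/r) · n^2/2. For r = 9, n = 54: the density bound is (8/9) · 2916/2 = 1296. Since 9 ∣ 54, the Turán graph T(54, 9) has parts of equal size 6, and its edge count e(T(54, 9)) = 1296 attains the density bound exactly.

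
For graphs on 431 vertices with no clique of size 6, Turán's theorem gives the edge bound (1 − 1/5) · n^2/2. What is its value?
Turán density bound = (4/5) · 431^2/2 = 371522/5 ≈ 74304.4

Turán's theorem: ex(n, K_{r+1}) is achieved by the complete r-partite Turán graph T(n, r) with parts as balanced as possible, and is at most (1 − 1/r) · n^2/2. For r = 5, n = 431: the density bound is (4/5) · 185761/2 = 371522/5 ≈ 74304.4. The integer-valued extremum is e(T(431, 5)) = 74304, which is strictly less than the density bound 371522/5 since 5 ∤ 431 (the parts of T(431, 5) cannot all be equal).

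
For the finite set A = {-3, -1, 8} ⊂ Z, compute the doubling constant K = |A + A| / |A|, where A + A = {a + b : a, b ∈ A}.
K = |A + A| / |A| = 6/3 = 2

Enumerate A + A = {a + b : a, b ∈ A}. With |A| = 3, there are |A|^2 = 9 ordered sum pairs; collecting distinct values, A + A = {-6, -4, -2, 5, 7, 16}, so |A + A| = 6. Thus K = 6/3 = 2. For comparison, the minimum possible |A + A| over all 3-element sets is 2·3 − 1 = 5 (so min K = 5/3), attained only by arithmetic progressions.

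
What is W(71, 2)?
W(71, 2) = 71 + 1 = 72

A 2-term AP is any pair of integers, so a monochromatic 2-AP exists iff some colour is used at least twice. With 71 colours, the colouring i ↦ i on {1, ..., 71} uses each colour once, avoiding any monochromatic pair, so W(71, 2) > 71. For {1, ..., 72}, pigeonhole forces two integers of the same colour, which form a monochromatic 2-AP. Hence W(71, 2) = 72.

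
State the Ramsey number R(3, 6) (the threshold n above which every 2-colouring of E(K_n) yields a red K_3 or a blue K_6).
R(3, 6) = 18

Lower bound: an explicit 2-colouring of K_{17} (typically a Paley-type or other structured construction) avoids a red K_3 and a blue K_6, showing R(3, 6) > 17.
Upper bound: the simple Erdős–Szekeres recurrence only gives R(3, 6) ≤ 20; the tight bound R(3, 6) ≤ 18 requires a sharper case analysis (or computer search) of 2-colourings of K_{18}.
Hence R(3, 6) = 18.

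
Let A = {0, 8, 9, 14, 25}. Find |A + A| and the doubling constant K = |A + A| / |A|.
K = |A + A| / |A| = 15/5 = 3

Enumerate A + A = {a + b : a, b ∈ A}. With |A| = 5, there are |A|^2 = 25 ordered sum pairs; collecting distinct values, A + A = {0, 8, 9, 14, 16, 17, 18, 22, 23, 25, 28, 33, 34, 39, 50}, so |A + A| = 15. Thus K = 15/5 = 3. For comparison, the minimum possible |A + A| over all 5-element sets is 2·5 − 1 = 9 (so min K = 9/5), attained only by arithmetic progressions.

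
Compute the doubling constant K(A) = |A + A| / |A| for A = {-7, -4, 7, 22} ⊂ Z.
K = |A + A| / |A| = 10/4 = 5/2

Enumerate A + A = {a + b : a, b ∈ A}. With |A| = 4, there are |A|^2 = 16 ordered sum pairs; collecting distinct values, A + A = {-14, -11, -8, 0, 3, 14, 15, 18, 29, 44}, so |A + A| = 10. Thus K = 10/4 = 5/2. For comparison, the minimum possible |A + A| over all 4-element sets is 2·4 − 1 = 7 (so min K = 7/4), attained only by arithmetic progressions.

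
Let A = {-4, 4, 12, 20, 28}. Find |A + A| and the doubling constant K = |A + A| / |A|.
K = |A + A| / |A| = 9/5

Enumerate A + A = {a + b : a, b ∈ A}. With |A| = 5, there are |A|^2 = 25 ordered sum pairs; collecting distinct values, A + A = {-8, 0, 8, 16, 24, 32, 40, 48, 56}, so |A + A| = 9. Thus K = 9/5. Here |A + A| = 2|A| − 1 = 9, the minimum possible — so K = 9/5 is minimal, which holds iff A is an arithmetic progression.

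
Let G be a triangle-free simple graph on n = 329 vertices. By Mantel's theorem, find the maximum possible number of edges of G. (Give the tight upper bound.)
ex(329, K_3) = ⌊329^2/4⌋ = 27060

Mantel (1907): a triangle-free graph on n vertices has at most ⌊n^2/4⌋ edges, with equality for the complete bipartite graph K_{⌊n/2⌋, ⌈n/2⌉}. For n = 329: ⌊329^2/4⌋ = ⌊108241/4⌋ = 27060. The extremal graph is K_{164, 165}, which has 164·165 = 27060 edges.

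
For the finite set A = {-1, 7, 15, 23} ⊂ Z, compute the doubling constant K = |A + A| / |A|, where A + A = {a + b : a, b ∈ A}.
K = |A + A| / |A| = 7/4

Enumerate A + A = {a + b : a, b ∈ A}. With |A| = 4, there are |A|^2 = 16 ordered sum pairs; collecting distinct values, A + A = {-2, 6, 14, 22, 30, 38, 46}, so |A + A| = 7. Thus K = 7/4. Here |A + A| = 2|A| − 1 = 7, the minimum possible — so K = 7/4 is minimal, which holds iff A is an arithmetic progression.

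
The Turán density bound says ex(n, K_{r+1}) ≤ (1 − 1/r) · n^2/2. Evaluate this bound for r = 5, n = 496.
Turán density bound = (4/5) · 496^2/2 = 492032/5 ≈ 98406.4

Turán's theorem: ex(n, K_{r+1}) is achieved by the complete r-partite Turán graph T(n, r) with parts as balanced as possible, and is at most (1 − 1/r) · n^2/2. For r = 5, n = 496: the density bound is (4/5) · 246016/2 = 492032/5 ≈ 98406.4. The integer-valued extremum is e(T(496, 5)) = 98406, which is strictly less than the density bound 492032/5 since 5 ∤ 496 (the parts of T(496, 5) cannot all be equal).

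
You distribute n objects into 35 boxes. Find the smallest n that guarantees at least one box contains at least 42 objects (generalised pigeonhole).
n = (42 − 1)·35 + 1 = 1436

By the generalised pigeonhole principle, to guarantee some box contains ≥ r objects we need more than (r − 1) · k objects total. Threshold: n = (r − 1) · k + 1. With r = 42 and k = 35: n = 41 · 35 + 1 = 1435 + 1 = 1436. For n = 1435 = 41 · 35, we can put exactly 41 objects in every box, avoiding 42 in any single one — so 1436 is tight.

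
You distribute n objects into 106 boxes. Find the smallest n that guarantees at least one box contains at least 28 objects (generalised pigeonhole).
n = (28 − 1)·106 + 1 = 2863

By the generalised pigeonhole principle, to guarantee some box contains ≥ r objects we need more than (r − 1) · k objects total. Threshold: n = (r − 1) · k + 1. With r = 28 and k = 106: n = 27 · 106 + 1 = 2862 + 1 = 2863. For n = 2862 = 27 · 106, we can put exactly 27 objects in every box, avoiding 28 in any single one — so 2863 is tight.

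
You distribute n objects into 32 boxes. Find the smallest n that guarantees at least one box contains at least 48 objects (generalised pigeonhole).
n = (48 − 1)·32 + 1 = 1505

By the generalised pigeonhole principle, to guarantee some box contains ≥ r objects we need more than (r − 1) · k objects total. Threshold: n = (r − 1) · k + 1. With r = 48 and k = 32: n = 47 · 32 + 1 = 1504 + 1 = 1505. For n = 1504 = 47 · 32, we can put exactly 47 objects in every box, avoiding 48 in any single one — so 1505 is tight.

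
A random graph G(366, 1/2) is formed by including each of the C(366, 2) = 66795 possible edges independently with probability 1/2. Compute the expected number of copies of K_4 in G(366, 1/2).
E[# K_4] = C(366, 4) · (1/2)^C(4, 2) = 735479745 / 2^6 = 11491871.015625

For each 4-subset S of vertices (there are C(366, 4) = 735479745 such S), let X_S = 1 if S induces a K_4 (all C(4, 2) = 6 edges present). Then P(X_S = 1) = (1/2)^6 = 1/64. By linearity of expectation, E[# K_4] = C(366, 4) · (1/2)^6 = 735479745 / 64 = 11491871.015625.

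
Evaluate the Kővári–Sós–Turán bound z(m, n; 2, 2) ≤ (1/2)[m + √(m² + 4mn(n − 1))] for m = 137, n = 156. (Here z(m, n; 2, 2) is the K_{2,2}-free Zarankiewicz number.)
z(137, 156; 2, 2) ≤ (1/2)[137 + √(137² + 4·137·156·155)] = (1/2)[137 + √13269409] = 1889.86

Kővári–Sós–Turán: let r_1, ..., r_137 be the row sums and z = Σ r_i the total number of 1s. Each pair of columns can share at most one row with both entries 1 (else a 2×2 all-ones block appears), so Σ_i C(r_i, 2) ≤ C(156, 2) = 12090. By convexity Σ_i C(r_i, 2) ≥ 137·C(z/137, 2) = z(z − 137)/(2·137), giving z² − 137z − 137·156·155 ≤ 0 and hence z ≤ (1/2)[137 + √(18769 + 4·3312660)] = (1/2)[137 + √13269409] ≈ (1/2)(137 + 3642.72) = 1889.86.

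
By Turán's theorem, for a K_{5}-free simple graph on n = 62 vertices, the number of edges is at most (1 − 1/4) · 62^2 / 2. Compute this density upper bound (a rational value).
Turán density bound = (3/4) · 62^2/2 = 2883/2 ≈ 1441.5

Turán's theorem: ex(n, K_{r+1}) is achieved by the complete r-partite Turán graph T(n, r) with parts as balanced as possible, and is at most (1 − 1/r) · n^2/2. For r = 4, n = 62: the density bound is (3/4) · 3844/2 = 2883/2 ≈ 1441.5. The integer-valued extremum is e(T(62, 4)) = 1441, which is strictly less than the density bound 2883/2 since 4 ∤ 62 (the parts of T(62, 4) cannot all be equal).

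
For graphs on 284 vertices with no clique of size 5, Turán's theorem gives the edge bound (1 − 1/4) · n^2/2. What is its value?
Turán density bound = (3/4) · 284^2/2 = 30246

Turán's theorem: ex(n, K_{r+1}) is achieved by the complete r-partite Turán graph T(n, r) with parts as balanced as possible, and is at most (1 − 1/r) · n^2/2. For r = 4, n = 284: the density bound is (3/4) · 80656/2 = 30246. Since 4 ∣ 284, the Turán graph T(284, 4) has parts of equal size 71, and its edge count e(T(284, 4)) = 30246 attains the density bound exactly.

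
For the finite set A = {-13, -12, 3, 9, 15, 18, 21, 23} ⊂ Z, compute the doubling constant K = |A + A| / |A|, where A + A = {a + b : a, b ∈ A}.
K = |A + A| / |A| = 31/8

Enumerate A + A = {a + b : a, b ∈ A}. With |A| = 8, there are |A|^2 = 64 ordered sum pairs; collecting distinct values, A + A = {-26, -25, -24, -10, -9, -4, -3, 2, 3, 5, 6, 8, 9, 10, 11, 12, 18, 21, 24, 26, 27, 30, 32, 33, 36, 38, 39, 41, 42, 44, 46}, so |A + A| = 31. Thus K = 31/8. For comparison, the minimum possible |A + A| over all 8-element sets is 2·8 − 1 = 15 (so min K = 15/8), attained only by arithmetic progressions.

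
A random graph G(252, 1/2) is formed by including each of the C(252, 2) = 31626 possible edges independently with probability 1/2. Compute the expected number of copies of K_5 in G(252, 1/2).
E[# K_5] = C(252, 5) · (1/2)^C(5, 2) = 8137369800 / 2^10 = 1017171225/128 = 7946650.1953125

For each 5-subset S of vertices (there are C(252, 5) = 8137369800 such S), let X_S = 1 if S induces a K_5 (all C(5, 2) = 10 edges present). Then P(X_S = 1) = (1/2)^10 = 1/1024. By linearity of expectation, E[# K_5] = C(252, 5) · (1/2)^10 = 8137369800 / 1024 = 1017171225/128 = 7946650.1953125.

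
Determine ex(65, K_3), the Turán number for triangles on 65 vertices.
ex(65, K_3) = ⌊65^2/4⌋ = 1056

Mantel (1907): a triangle-free graph on n vertices has at most ⌊n^2/4⌋ edges, with equality for the complete bipartite graph K_{⌊n/2⌋, ⌈n/2⌉}. For n = 65: ⌊65^2/4⌋ = ⌊4225/4⌋ = 1056. The extremal graph is K_{32, 33}, which has 32·33 = 1056 edges.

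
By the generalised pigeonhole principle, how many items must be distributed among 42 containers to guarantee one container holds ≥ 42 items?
n = (42 − 1)·42 + 1 = 1723

By the generalised pigeonhole principle, to guarantee some box contains ≥ r objects we need more than (r − 1) · k objects total. Threshold: n = (r − 1) · k + 1. With r = 42 and k = 42: n = 41 · 42 + 1 = 1722 + 1 = 1723. For n = 1722 = 41 · 42, we can put exactly 41 objects in every box, avoiding 42 in any single one — so 1723 is tight.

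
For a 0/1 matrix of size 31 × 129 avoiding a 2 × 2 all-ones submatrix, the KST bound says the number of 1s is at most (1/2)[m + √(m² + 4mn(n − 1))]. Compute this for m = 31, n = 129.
z(31, 129; 2, 2) ≤ (1/2)[31 + √(31² + 4·31·129·128)] = (1/2)[31 + √2048449] = 731.1202

Kővári–Sós–Turán: let r_1, ..., r_31 be the row sums and z = Σ r_i the total number of 1s. Each pair of columns can share at most one row with both entries 1 (else a 2×2 all-ones block appears), so Σ_i C(r_i, 2) ≤ C(129, 2) = 8256. By convexity Σ_i C(r_i, 2) ≥ 31·C(z/31, 2) = z(z − 31)/(2·31), giving z² − 31z − 31·129·128 ≤ 0 and hence z ≤ (1/2)[31 + √(961 + 4·511872)] = (1/2)[31 + √2048449] ≈ (1/2)(31 + 1431.2404) = 731.1202.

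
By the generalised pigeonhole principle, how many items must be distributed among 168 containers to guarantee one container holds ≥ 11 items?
n = (11 − 1)·168 + 1 = 1681

By the generalised pigeonhole principle, to guarantee some box contains ≥ r objects we need more than (r − 1) · k objects total. Threshold: n = (r − 1) · k + 1. With r = 11 and k = 168: n = 10 · 168 + 1 = 1680 + 1 = 1681. For n = 1680 = 10 · 168, we can put exactly 10 objects in every box, avoiding 11 in any single one — so 1681 is tight.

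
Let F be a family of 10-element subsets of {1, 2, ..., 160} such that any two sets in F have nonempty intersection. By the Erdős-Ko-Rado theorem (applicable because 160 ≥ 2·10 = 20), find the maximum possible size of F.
max |F| = C(159, 9) = 142128055457531

Erdős-Ko-Rado (1961): when n ≥ 2k, max |F| = C(n−1, k−1). The bound is attained by the star {A : i ∈ A} for any fixed i ∈ [n]. Here C(160−1, 10−1) = C(159, 9) = 142128055457531.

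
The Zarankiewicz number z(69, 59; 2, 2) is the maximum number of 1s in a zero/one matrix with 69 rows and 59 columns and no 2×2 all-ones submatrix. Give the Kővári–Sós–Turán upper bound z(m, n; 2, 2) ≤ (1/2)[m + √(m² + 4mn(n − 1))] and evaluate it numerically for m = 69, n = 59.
z(69, 59; 2, 2) ≤ (1/2)[69 + √(69² + 4·69·59·58)] = (1/2)[69 + √949233] = 521.6429

Kővári–Sós–Turán: let r_1, ..., r_69 be the row sums and z = Σ r_i the total number of 1s. Each pair of columns can share at most one row with both entries 1 (else a 2×2 all-ones block appears), so Σ_i C(r_i, 2) ≤ C(59, 2) = 1711. By convexity Σ_i C(r_i, 2) ≥ 69·C(z/69, 2) = z(z − 69)/(2·69), giving z² − 69z − 69·59·58 ≤ 0 and hence z ≤ (1/2)[69 + √(4761 + 4·236118)] = (1/2)[69 + √949233] ≈ (1/2)(69 + 974.2859) = 521.6429.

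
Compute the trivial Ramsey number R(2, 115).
R(2, 115) = 115

R(2, k) = k for all k ≥ 2: in a 2-colouring of K_k, either some edge is red (a red K_2) or all edges are blue (a blue K_k). And K_{114} coloured all-blue has no blue K_115, so R(2, 115) > 114. Hence R(2, 115) = 115.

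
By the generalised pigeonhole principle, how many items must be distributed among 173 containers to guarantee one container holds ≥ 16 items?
n = (16 − 1)·173 + 1 = 2596

By the generalised pigeonhole principle, to guarantee some box contains ≥ r objects we need more than (r − 1) · k objects total. Threshold: n = (r − 1) · k + 1. With r = 16 and k = 173: n = 15 · 173 + 1 = 2595 + 1 = 2596. For n = 2595 = 15 · 173, we can put exactly 15 objects in every box, avoiding 16 in any single one — so 2596 is tight.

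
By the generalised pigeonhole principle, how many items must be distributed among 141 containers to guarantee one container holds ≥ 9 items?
n = (9 − 1)·141 + 1 = 1129

By the generalised pigeonhole principle, to guarantee some box contains ≥ r objects we need more than (r − 1) · k objects total. Threshold: n = (r − 1) · k + 1. With r = 9 and k = 141: n = 8 · 141 + 1 = 1128 + 1 = 1129. For n = 1128 = 8 · 141, we can put exactly 8 objects in every box, avoiding 9 in any single one — so 1129 is tight.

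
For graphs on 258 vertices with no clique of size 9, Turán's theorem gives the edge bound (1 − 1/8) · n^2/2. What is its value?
Turán density bound = (7/8) · 258^2/2 = 116487/4 ≈ 29121.75

Turán's theorem: ex(n, K_{r+1}) is achieved by the complete r-partite Turán graph T(n, r) with parts as balanced as possible, and is at most (1 − 1/r) · n^2/2. For r = 8, n = 258: the density bound is (7/8) · 66564/2 = 116487/4 ≈ 29121.75. The integer-valued extremum is e(T(258, 8)) = 29121, which is strictly less than the density bound 116487/4 since 8 ∤ 258 (the parts of T(258, 8) cannot all be equal).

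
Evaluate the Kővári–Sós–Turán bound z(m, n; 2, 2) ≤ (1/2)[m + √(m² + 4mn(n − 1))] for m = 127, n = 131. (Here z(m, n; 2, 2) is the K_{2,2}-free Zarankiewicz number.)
z(127, 131; 2, 2) ≤ (1/2)[127 + √(127² + 4·127·131·130)] = (1/2)[127 + √8667369] = 1535.5198

Kővári–Sós–Turán: let r_1, ..., r_127 be the row sums and z = Σ r_i the total number of 1s. Each pair of columns can share at most one row with both entries 1 (else a 2×2 all-ones block appears), so Σ_i C(r_i, 2) ≤ C(131, 2) = 8515. By convexity Σ_i C(r_i, 2) ≥ 127·C(z/127, 2) = z(z − 127)/(2·127), giving z² − 127z − 127·131·130 ≤ 0 and hence z ≤ (1/2)[127 + √(16129 + 4·2162810)] = (1/2)[127 + √8667369] ≈ (1/2)(127 + 2944.0396) = 1535.5198.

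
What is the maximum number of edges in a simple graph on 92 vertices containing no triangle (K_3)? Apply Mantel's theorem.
ex(92, K_3) = ⌊92^2/4⌋ = 2116

Mantel (1907): a triangle-free graph on n vertices has at most ⌊n^2/4⌋ edges, with equality for the complete bipartite graph K_{⌊n/2⌋, ⌈n/2⌉}. For n = 92: ⌊92^2/4⌋ = ⌊8464/4⌋ = 2116. The extremal graph is K_{46, 46}, which has 46·46 = 2116 edges.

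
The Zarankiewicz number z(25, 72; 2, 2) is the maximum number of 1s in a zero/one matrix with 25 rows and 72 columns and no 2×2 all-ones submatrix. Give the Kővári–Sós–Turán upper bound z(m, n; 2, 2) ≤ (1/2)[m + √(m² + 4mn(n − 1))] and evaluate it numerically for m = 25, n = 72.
z(25, 72; 2, 2) ≤ (1/2)[25 + √(25² + 4·25·72·71)] = (1/2)[25 + √511825] = 370.2097

Kővári–Sós–Turán: let r_1, ..., r_25 be the row sums and z = Σ r_i the total number of 1s. Each pair of columns can share at most one row with both entries 1 (else a 2×2 all-ones block appears), so Σ_i C(r_i, 2) ≤ C(72, 2) = 2556. By convexity Σ_i C(r_i, 2) ≥ 25·C(z/25, 2) = z(z − 25)/(2·25), giving z² − 25z − 25·72·71 ≤ 0 and hence z ≤ (1/2)[25 + √(625 + 4·127800)] = (1/2)[25 + √511825] ≈ (1/2)(25 + 715.4195) = 370.2097.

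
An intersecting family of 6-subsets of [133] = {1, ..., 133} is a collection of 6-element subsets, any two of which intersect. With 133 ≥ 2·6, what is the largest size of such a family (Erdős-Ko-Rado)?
max |F| = C(132, 5) = 309319296

Erdős-Ko-Rado (1961): when n ≥ 2k, max |F| = C(n−1, k−1). The bound is attained by the star {A : i ∈ A} for any fixed i ∈ [n]. Here C(133−1, 6−1) = C(132, 5) = 309319296.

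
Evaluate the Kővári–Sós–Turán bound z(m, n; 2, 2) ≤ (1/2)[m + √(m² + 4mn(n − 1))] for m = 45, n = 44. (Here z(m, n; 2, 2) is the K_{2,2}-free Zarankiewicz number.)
z(45, 44; 2, 2) ≤ (1/2)[45 + √(45² + 4·45·44·43)] = (1/2)[45 + √342585] = 315.1538

Kővári–Sós–Turán: let r_1, ..., r_45 be the row sums and z = Σ r_i the total number of 1s. Each pair of columns can share at most one row with both entries 1 (else a 2×2 all-ones block appears), so Σ_i C(r_i, 2) ≤ C(44, 2) = 946. By convexity Σ_i C(r_i, 2) ≥ 45·C(z/45, 2) = z(z − 45)/(2·45), giving z² − 45z − 45·44·43 ≤ 0 and hence z ≤ (1/2)[45 + √(2025 + 4·85140)] = (1/2)[45 + √342585] ≈ (1/2)(45 + 585.3076) = 315.1538.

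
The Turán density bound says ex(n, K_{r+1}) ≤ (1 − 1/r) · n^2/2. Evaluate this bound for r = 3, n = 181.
Turán density bound = (2/3) · 181^2/2 = 32761/3 ≈ 10920.3333

Turán's theorem: ex(n, K_{r+1}) is achieved by the complete r-partite Turán graph T(n, r) with parts as balanced as possible, and is at most (1 − 1/r) · n^2/2. For r = 3, n = 181: the density bound is (2/3) · 32761/2 = 32761/3 ≈ 10920.3333. The integer-valued extremum is e(T(181, 3)) = 10920, which is strictly less than the density bound 32761/3 since 3 ∤ 181 (the parts of T(181, 3) cannot all be equal).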